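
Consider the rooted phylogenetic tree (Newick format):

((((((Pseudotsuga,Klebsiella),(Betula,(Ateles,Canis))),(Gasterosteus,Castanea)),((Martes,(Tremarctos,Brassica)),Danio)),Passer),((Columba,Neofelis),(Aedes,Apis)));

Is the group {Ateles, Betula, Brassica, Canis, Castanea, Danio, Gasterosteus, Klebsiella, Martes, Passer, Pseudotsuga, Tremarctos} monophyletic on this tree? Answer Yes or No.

The most recent common ancestor of these taxa subtends (((((Pseudotsuga,Klebsiella),(Betula,(Ateles,Canis))),(Gasterosteus,Castanea)),((Martes,(Tremarctos,Brassica)),Danio)),Passer).
That clade has exactly 12 tips — every listed taxon and nothing else — so the group is monophyletic.

Yes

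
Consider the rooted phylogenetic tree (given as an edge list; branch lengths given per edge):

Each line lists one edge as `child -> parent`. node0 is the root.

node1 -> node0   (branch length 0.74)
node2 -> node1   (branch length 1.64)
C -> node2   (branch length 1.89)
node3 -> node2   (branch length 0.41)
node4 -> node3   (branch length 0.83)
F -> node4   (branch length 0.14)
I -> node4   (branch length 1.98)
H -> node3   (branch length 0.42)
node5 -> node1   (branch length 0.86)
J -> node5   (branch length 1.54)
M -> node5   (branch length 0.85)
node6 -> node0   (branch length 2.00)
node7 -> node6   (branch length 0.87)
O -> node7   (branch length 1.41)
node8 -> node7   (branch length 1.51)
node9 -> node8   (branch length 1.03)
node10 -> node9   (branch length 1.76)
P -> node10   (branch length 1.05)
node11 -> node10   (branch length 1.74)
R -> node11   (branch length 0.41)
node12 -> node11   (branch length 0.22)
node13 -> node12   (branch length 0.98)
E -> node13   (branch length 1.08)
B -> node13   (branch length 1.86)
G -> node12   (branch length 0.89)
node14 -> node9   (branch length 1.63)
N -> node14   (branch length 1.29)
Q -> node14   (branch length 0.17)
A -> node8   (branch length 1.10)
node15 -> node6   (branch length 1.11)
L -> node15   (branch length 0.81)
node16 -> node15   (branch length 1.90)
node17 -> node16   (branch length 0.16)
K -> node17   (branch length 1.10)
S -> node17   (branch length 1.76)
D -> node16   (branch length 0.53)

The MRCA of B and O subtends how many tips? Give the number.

The MRCA of B and O is the node subtending (O,(((P,(R,((E,B),G))),(N,Q)),A)).
That clade contains 9 terminal taxa: A, B, E, G, N, O, P, Q, R.

9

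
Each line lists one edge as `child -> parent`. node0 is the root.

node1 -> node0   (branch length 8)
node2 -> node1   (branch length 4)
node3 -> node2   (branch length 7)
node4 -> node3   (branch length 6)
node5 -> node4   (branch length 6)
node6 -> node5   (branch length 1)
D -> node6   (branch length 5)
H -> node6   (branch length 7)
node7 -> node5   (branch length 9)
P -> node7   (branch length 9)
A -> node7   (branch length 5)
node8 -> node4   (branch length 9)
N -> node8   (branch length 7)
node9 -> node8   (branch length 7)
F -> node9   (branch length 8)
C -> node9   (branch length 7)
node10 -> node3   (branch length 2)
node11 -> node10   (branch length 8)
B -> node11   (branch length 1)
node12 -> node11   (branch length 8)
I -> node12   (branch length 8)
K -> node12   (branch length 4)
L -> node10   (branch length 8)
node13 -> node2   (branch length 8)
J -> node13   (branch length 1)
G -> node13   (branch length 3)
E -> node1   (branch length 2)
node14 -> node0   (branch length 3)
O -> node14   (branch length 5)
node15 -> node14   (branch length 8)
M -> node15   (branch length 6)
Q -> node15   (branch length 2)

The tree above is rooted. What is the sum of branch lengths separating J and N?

38

The path runs J → … → MRCA → … → N; the MRCA is the node subtending (((((D,H),(P,A)),(N,(F,C))),((B,(I,K)),L)),(J,G)).
Branch lengths along that path: 1 + 8 + 7 + 6 + 9 + 7 = 38.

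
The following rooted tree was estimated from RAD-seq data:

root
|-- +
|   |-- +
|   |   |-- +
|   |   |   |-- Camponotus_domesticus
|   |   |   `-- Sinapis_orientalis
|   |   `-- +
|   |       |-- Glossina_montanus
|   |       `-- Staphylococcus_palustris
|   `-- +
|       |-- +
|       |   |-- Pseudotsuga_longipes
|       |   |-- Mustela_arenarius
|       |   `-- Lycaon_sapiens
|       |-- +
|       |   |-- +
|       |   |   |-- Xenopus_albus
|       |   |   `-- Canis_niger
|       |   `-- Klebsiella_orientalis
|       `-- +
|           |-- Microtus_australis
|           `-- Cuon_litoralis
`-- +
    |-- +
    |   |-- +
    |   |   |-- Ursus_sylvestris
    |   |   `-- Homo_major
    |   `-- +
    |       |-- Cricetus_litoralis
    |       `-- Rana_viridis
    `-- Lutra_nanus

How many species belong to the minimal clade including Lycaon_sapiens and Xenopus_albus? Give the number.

8

The MRCA of Lycaon_sapiens and Xenopus_albus is the node subtending ((Pseudotsuga_longipes,Mustela_arenarius,Lycaon_sapiens),((Xenopus_albus,Canis_niger),Klebsiella_orientalis),(Microtus_australis,Cuon_litoralis)).
That clade contains 8 terminal taxa: Canis_niger, Cuon_litoralis, Klebsiella_orientalis, Lycaon_sapiens, Microtus_australis, Mustela_arenarius, Pseudotsuga_longipes, Xenopus_albus.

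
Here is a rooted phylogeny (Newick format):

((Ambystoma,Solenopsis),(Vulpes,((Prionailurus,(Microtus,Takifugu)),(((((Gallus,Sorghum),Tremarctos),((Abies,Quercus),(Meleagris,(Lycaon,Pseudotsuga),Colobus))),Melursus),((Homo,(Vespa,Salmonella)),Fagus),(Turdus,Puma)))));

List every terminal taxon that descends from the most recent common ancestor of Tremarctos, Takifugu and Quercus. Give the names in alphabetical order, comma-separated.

Abies, Colobus, Fagus, Gallus, Homo, Lycaon, Meleagris, Melursus, Microtus, Prionailurus, Pseudotsuga, Puma, Quercus, Salmonella, Sorghum, Takifugu, Tremarctos, Turdus, Vespa

Tracing Tremarctos: it sits inside ((Gallus,Sorghum),Tremarctos).
Tracing Takifugu: it sits inside (Microtus,Takifugu).
Tracing Quercus: it sits inside (Abies,Quercus).
The smallest clade enclosing all 3 is ((Prionailurus,(Microtus,Takifugu)),(((((Gallus,Sorghum),Tremarctos),((Abies,Quercus),(Meleagris,(Lycaon,Pseudotsuga),Colobus))),Melursus),((Homo,(Vespa,Salmonella)),Fagus),(Turdus,Puma))); the answer is its 19 terminal taxa in alphabetical order.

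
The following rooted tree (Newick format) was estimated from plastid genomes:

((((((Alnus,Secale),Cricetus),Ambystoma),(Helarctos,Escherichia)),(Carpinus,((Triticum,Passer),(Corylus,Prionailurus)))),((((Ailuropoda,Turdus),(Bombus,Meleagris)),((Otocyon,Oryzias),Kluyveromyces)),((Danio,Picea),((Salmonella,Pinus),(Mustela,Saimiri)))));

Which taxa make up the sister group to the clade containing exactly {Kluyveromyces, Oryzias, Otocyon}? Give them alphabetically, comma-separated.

Ailuropoda, Bombus, Meleagris, Turdus

The clade containing exactly {Kluyveromyces, Oryzias, Otocyon} attaches to the tree at the node subtending (((Ailuropoda,Turdus),(Bombus,Meleagris)),((Otocyon,Oryzias),Kluyveromyces)).
The other lineage descending from that same node — the sister group — is ((Ailuropoda,Turdus),(Bombus,Meleagris)); its 4 tips in alphabetical order are the answer.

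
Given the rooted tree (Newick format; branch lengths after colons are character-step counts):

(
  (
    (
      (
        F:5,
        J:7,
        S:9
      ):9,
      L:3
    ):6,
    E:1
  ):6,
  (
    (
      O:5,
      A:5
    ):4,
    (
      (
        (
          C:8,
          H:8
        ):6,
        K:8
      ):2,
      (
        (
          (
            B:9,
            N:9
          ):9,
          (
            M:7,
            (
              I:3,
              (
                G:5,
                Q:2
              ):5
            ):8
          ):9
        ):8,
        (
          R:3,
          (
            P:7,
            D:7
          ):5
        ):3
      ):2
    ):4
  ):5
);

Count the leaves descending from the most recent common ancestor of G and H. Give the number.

The MRCA of G and H is the node subtending (((C,H),K),(((B,N),(M,(I,(G,Q)))),(R,(P,D)))).
That clade contains 12 terminal taxa: B, C, D, G, H, I, K, M, N, P, Q, R.

12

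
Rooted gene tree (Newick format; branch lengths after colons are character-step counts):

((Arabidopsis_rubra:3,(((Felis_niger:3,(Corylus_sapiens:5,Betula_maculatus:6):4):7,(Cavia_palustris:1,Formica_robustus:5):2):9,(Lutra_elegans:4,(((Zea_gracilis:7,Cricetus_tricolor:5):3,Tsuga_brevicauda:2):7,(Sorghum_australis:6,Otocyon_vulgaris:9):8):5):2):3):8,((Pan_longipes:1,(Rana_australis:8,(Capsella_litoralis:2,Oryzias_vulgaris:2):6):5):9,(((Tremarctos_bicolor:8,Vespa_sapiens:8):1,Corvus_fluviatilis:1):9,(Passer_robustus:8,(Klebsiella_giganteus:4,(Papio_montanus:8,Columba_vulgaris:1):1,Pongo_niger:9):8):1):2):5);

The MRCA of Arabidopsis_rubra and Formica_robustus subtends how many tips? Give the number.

The MRCA of Arabidopsis_rubra and Formica_robustus is the node subtending (Arabidopsis_rubra,(((Felis_niger,(Corylus_sapiens,Betula_maculatus)),(Cavia_palustris,Formica_robustus)),(Lutra_elegans,(((Zea_gracilis,Cricetus_tricolor),Tsuga_brevicauda),(Sorghum_australis,Otocyon_vulgaris))))).
That clade contains 12 terminal taxa: Arabidopsis_rubra, Betula_maculatus, Cavia_palustris, Corylus_sapiens, Cricetus_tricolor, Felis_niger, Formica_robustus, Lutra_elegans, Otocyon_vulgaris, Sorghum_australis, Tsuga_brevicauda, Zea_gracilis.

12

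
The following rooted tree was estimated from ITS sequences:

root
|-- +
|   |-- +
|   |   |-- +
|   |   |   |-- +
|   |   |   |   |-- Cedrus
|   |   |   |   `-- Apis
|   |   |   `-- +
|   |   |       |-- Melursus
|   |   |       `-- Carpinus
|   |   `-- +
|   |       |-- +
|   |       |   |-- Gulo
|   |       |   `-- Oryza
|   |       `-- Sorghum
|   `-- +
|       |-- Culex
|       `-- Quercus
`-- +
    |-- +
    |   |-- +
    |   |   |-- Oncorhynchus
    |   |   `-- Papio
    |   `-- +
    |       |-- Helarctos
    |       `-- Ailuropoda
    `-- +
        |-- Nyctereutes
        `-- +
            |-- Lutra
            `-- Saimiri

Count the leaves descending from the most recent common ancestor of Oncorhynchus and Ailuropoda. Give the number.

The MRCA of Oncorhynchus and Ailuropoda is the node subtending ((Oncorhynchus,Papio),(Helarctos,Ailuropoda)).
That clade contains 4 terminal taxa: Ailuropoda, Helarctos, Oncorhynchus, Papio.

4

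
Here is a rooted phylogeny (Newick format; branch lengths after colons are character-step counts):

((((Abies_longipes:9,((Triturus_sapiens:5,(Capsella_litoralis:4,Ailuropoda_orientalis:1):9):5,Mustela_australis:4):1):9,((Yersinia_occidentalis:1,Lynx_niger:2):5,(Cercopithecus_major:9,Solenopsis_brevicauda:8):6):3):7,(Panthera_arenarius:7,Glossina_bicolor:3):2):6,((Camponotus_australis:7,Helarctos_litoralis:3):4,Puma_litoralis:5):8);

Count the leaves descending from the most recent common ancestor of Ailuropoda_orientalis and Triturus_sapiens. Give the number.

The MRCA of Ailuropoda_orientalis and Triturus_sapiens is the node subtending (Triturus_sapiens,(Capsella_litoralis,Ailuropoda_orientalis)).
That clade contains 3 terminal taxa: Ailuropoda_orientalis, Capsella_litoralis, Triturus_sapiens.

3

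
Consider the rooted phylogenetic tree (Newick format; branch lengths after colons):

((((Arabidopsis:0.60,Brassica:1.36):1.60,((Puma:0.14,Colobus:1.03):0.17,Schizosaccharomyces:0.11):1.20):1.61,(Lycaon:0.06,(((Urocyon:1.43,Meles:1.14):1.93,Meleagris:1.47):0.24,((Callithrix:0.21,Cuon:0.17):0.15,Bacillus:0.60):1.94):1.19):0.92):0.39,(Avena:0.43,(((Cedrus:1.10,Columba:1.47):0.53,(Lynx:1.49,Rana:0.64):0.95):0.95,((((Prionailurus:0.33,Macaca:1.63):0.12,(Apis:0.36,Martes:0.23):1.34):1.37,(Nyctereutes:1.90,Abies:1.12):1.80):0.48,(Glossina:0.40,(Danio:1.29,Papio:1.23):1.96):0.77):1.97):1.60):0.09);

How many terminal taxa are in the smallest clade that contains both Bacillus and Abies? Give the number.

The MRCA of Bacillus and Abies is the root, so the clade is the entire tree.
That clade contains 26 terminal taxa: Abies, Apis, Arabidopsis, Avena, Bacillus, Brassica, Callithrix, Cedrus, Colobus, Columba, Cuon, Danio, Glossina, Lycaon, Lynx, Macaca, Martes, Meleagris, Meles, Nyctereutes, Papio, Prionailurus, Puma, Rana, Schizosaccharomyces, Urocyon.

26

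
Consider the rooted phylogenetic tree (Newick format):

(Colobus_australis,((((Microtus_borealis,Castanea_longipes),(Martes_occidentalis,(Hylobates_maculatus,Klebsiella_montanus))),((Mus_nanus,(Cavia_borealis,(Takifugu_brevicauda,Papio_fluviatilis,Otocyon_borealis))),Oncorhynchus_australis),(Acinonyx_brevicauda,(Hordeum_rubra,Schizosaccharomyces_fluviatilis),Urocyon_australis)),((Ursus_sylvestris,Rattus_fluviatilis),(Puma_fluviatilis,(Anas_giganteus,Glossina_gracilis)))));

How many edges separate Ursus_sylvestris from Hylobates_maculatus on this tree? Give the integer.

The MRCA of Ursus_sylvestris and Hylobates_maculatus is the node subtending ((((Microtus_borealis,Castanea_longipes),(Martes_occidentalis,(Hylobates_maculatus,Klebsiella_montanus))),((Mus_nanus,(Cavia_borealis,(Takifugu_brevicauda,Papio_fluviatilis,Otocyon_borealis))),Oncorhynchus_australis),(Acinonyx_brevicauda,(Hordeum_rubra,Schizosaccharomyces_fluviatilis),Urocyon_australis)),((Ursus_sylvestris,Rattus_fluviatilis),(Puma_fluviatilis,(Anas_giganteus,Glossina_gracilis)))).
From Ursus_sylvestris up to that node: 3 branches. From Hylobates_maculatus up to the same node: 5 branches. Total: 3 + 5 = 8.

8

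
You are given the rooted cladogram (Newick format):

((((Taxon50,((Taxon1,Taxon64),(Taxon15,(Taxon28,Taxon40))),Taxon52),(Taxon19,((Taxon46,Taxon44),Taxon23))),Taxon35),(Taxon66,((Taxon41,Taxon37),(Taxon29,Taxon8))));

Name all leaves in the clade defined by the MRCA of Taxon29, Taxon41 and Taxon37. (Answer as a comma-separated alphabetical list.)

Tracing Taxon29: it sits inside (Taxon29,Taxon8).
Tracing Taxon41: it sits inside (Taxon41,Taxon37).
Tracing Taxon37: it sits inside (Taxon41,Taxon37).
The smallest clade enclosing all 3 is ((Taxon41,Taxon37),(Taxon29,Taxon8)); the answer is its 4 terminal taxa in alphabetical order.

Taxon29, Taxon37, Taxon41, Taxon8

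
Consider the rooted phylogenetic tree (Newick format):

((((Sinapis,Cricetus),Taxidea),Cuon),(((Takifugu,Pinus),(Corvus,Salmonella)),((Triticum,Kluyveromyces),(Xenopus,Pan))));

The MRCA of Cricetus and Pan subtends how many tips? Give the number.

12

The MRCA of Cricetus and Pan is the root, so the clade is the entire tree.
That clade contains 12 terminal taxa: Corvus, Cricetus, Cuon, Kluyveromyces, Pan, Pinus, Salmonella, Sinapis, Takifugu, Taxidea, Triticum, Xenopus.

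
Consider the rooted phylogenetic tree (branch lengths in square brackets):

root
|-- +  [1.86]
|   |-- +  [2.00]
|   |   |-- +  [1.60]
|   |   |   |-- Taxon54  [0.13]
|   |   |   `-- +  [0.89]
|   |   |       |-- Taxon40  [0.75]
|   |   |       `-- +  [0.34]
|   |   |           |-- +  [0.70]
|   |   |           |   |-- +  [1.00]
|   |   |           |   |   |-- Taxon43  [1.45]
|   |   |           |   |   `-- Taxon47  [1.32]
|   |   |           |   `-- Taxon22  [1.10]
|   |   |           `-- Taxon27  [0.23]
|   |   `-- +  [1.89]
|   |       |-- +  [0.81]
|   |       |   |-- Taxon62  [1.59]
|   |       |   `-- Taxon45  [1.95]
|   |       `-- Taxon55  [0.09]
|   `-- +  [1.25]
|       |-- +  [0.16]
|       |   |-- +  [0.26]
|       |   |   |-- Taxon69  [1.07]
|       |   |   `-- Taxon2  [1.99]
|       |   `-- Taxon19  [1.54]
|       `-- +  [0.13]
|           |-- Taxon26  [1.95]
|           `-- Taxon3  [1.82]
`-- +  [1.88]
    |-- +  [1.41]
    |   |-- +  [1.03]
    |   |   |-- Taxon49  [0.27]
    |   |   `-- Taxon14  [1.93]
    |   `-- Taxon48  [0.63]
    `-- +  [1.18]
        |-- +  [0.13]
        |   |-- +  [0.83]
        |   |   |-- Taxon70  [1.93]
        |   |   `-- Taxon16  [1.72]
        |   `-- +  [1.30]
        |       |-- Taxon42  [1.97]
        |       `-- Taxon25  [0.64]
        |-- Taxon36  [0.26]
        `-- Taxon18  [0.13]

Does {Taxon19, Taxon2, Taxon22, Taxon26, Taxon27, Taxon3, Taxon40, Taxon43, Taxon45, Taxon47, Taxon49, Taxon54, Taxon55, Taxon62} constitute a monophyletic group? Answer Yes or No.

The MRCA of the listed taxa is the root, so the smallest clade containing them is the whole tree.
That clade also contains Taxon14, Taxon16, Taxon18, Taxon25, Taxon36, Taxon42, Taxon48, Taxon69, Taxon70, which are not in the proposed group, so the group is not monophyletic.

No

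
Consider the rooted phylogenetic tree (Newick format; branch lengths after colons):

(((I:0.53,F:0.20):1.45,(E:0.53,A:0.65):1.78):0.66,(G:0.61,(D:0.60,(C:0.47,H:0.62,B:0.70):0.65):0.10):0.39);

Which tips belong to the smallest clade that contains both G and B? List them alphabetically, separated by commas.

B, C, D, G, H

Tracing G: it sits inside (G,(D,(C,H,B))).
Tracing B: it sits inside (C,H,B).
The smallest clade enclosing both is (G,(D,(C,H,B))); the answer is its 5 terminal taxa in alphabetical order.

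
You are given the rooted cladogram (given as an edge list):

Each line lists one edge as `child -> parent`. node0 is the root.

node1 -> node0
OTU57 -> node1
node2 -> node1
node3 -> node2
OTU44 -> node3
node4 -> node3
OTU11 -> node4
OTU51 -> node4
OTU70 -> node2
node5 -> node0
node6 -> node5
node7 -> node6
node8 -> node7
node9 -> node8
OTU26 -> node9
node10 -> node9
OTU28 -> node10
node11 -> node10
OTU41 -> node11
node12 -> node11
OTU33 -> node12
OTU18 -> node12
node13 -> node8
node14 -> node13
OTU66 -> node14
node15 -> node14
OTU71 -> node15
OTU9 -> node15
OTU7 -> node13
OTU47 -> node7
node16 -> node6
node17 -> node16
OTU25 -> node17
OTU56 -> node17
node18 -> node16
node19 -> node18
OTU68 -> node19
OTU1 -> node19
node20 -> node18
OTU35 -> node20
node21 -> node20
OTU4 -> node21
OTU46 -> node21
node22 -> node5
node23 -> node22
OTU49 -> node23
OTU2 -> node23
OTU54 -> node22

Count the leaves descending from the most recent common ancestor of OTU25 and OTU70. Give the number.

25

The MRCA of OTU25 and OTU70 is the root, so the clade is the entire tree.
That clade contains 25 terminal taxa: OTU1, OTU11, OTU18, OTU2, OTU25, OTU26, OTU28, OTU33, OTU35, OTU4, OTU41, OTU44, OTU46, OTU47, OTU49, OTU51, OTU54, OTU56, OTU57, OTU66, OTU68, OTU7, OTU70, OTU71, OTU9.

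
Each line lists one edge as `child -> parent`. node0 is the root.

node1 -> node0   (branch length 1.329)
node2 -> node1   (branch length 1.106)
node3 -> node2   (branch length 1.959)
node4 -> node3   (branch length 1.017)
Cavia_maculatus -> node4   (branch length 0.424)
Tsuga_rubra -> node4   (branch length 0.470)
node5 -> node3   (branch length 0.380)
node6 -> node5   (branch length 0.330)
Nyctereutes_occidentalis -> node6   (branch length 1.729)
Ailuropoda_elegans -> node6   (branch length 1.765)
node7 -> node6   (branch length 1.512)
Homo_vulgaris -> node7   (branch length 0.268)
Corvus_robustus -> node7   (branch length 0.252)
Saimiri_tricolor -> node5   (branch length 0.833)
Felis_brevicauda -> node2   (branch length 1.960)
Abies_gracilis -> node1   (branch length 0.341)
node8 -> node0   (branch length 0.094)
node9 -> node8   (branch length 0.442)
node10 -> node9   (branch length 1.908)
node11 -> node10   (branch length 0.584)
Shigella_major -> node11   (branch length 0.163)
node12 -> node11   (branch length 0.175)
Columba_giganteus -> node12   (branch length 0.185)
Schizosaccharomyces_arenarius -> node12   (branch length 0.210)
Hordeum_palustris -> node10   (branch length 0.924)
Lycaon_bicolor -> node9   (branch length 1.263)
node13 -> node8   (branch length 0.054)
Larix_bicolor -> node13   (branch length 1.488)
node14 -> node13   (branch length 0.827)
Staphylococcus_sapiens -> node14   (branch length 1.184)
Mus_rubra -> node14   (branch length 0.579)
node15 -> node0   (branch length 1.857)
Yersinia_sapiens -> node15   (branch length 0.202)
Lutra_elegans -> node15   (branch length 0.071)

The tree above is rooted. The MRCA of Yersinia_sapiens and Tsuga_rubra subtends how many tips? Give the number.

19

The MRCA of Yersinia_sapiens and Tsuga_rubra is the root, so the clade is the entire tree.
That clade contains 19 terminal taxa: Abies_gracilis, Ailuropoda_elegans, Cavia_maculatus, Columba_giganteus, Corvus_robustus, Felis_brevicauda, Homo_vulgaris, Hordeum_palustris, Larix_bicolor, Lutra_elegans, Lycaon_bicolor, Mus_rubra, Nyctereutes_occidentalis, Saimiri_tricolor, Schizosaccharomyces_arenarius, Shigella_major, Staphylococcus_sapiens, Tsuga_rubra, Yersinia_sapiens.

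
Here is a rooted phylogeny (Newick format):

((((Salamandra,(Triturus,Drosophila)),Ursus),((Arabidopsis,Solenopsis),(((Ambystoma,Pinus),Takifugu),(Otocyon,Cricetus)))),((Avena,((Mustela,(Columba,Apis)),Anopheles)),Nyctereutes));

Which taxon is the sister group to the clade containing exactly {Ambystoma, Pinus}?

Takifugu

The clade containing exactly {Ambystoma, Pinus} attaches to the tree at the node subtending ((Ambystoma,Pinus),Takifugu).
The other lineage descending from that same node — the sister group — is the single tip Takifugu.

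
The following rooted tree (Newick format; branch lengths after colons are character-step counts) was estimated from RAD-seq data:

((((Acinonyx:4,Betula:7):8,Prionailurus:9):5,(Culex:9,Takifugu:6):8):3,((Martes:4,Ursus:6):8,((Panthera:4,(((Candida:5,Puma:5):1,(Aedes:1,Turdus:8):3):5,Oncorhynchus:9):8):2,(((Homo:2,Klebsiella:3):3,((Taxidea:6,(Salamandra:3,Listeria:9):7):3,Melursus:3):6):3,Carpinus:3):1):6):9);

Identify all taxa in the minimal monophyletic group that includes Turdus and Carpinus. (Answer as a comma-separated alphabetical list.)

Tracing Turdus: it sits inside (Aedes,Turdus).
Tracing Carpinus: it sits inside (((Homo,Klebsiella),((Taxidea,(Salamandra,Listeria)),Melursus)),Carpinus).
The smallest clade enclosing both is ((Panthera,(((Candida,Puma),(Aedes,Turdus)),Oncorhynchus)),(((Homo,Klebsiella),((Taxidea,(Salamandra,Listeria)),Melursus)),Carpinus)); the answer is its 13 terminal taxa in alphabetical order.

Aedes, Candida, Carpinus, Homo, Klebsiella, Listeria, Melursus, Oncorhynchus, Panthera, Puma, Salamandra, Taxidea, Turdus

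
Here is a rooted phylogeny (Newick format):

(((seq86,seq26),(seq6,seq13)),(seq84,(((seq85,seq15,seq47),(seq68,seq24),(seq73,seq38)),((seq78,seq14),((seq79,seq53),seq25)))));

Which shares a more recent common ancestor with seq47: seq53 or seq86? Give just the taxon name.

seq53

The MRCA of seq47 and seq53 subtends (((seq85,seq15,seq47),(seq68,seq24),(seq73,seq38)),((seq78,seq14),((seq79,seq53),seq25))) (12 taxa).
The MRCA of seq47 and seq86 is the root, subtending the entire tree (17 taxa).
The first is nested inside the second, so seq47 shares a more recent common ancestor with seq53.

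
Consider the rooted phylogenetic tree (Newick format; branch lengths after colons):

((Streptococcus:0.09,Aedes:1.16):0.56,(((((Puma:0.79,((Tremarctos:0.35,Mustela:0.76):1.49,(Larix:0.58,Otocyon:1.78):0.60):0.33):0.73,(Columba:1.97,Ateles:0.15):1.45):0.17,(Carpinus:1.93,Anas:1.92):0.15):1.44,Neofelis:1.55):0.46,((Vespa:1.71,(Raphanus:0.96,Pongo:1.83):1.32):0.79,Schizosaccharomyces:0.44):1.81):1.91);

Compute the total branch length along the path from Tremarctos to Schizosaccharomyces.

7.22

The path runs Tremarctos → … → MRCA → … → Schizosaccharomyces; the MRCA is the node subtending (((((Puma,((Tremarctos,Mustela),(Larix,Otocyon))),(Columba,Ateles)),(Carpinus,Anas)),Neofelis),((Vespa,(Raphanus,Pongo)),Schizosaccharomyces)).
Branch lengths along that path: 0.35 + 1.49 + 0.33 + 0.73 + 0.17 + 1.44 + 0.46 + 1.81 + 0.44 = 7.22.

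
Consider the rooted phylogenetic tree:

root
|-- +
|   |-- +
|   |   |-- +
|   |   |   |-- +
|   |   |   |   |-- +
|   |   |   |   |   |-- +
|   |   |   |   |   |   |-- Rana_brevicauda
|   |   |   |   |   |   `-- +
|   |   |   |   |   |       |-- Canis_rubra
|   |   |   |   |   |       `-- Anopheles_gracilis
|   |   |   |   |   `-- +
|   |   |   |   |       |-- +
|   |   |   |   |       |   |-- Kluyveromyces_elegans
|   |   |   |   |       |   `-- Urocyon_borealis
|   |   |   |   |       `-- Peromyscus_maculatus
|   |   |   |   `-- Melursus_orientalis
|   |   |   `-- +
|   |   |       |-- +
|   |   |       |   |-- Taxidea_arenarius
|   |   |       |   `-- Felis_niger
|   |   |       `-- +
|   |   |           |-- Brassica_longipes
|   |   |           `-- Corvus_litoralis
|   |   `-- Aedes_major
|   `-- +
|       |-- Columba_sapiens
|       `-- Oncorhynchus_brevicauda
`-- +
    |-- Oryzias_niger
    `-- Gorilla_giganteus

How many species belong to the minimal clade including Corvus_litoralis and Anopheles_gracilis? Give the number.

The MRCA of Corvus_litoralis and Anopheles_gracilis is the node subtending ((((Rana_brevicauda,(Canis_rubra,Anopheles_gracilis)),((Kluyveromyces_elegans,Urocyon_borealis),Peromyscus_maculatus)),Melursus_orientalis),((Taxidea_arenarius,Felis_niger),(Brassica_longipes,Corvus_litoralis))).
That clade contains 11 terminal taxa: Anopheles_gracilis, Brassica_longipes, Canis_rubra, Corvus_litoralis, Felis_niger, Kluyveromyces_elegans, Melursus_orientalis, Peromyscus_maculatus, Rana_brevicauda, Taxidea_arenarius, Urocyon_borealis.

11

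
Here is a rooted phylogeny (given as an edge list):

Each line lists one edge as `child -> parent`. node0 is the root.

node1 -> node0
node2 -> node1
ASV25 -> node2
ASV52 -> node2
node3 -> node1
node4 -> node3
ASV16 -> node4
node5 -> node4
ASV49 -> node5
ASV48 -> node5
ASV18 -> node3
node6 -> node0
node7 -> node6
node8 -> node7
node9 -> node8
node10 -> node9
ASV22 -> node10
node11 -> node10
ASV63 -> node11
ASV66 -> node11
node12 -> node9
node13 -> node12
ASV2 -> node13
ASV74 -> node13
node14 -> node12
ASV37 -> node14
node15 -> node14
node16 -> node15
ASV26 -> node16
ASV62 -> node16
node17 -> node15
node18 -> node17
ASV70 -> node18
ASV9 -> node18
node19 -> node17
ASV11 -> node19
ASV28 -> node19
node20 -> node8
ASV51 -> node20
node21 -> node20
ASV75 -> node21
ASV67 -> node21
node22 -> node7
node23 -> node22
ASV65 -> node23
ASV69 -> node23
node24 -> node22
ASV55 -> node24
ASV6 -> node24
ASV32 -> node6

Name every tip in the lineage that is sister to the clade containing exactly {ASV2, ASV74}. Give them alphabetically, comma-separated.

The clade containing exactly {ASV2, ASV74} attaches to the tree at the node subtending ((ASV2,ASV74),(ASV37,((ASV26,ASV62),((ASV70,ASV9),(ASV11,ASV28))))).
The other lineage descending from that same node — the sister group — is (ASV37,((ASV26,ASV62),((ASV70,ASV9),(ASV11,ASV28)))); its 7 tips in alphabetical order are the answer.

ASV11, ASV26, ASV28, ASV37, ASV62, ASV70, ASV9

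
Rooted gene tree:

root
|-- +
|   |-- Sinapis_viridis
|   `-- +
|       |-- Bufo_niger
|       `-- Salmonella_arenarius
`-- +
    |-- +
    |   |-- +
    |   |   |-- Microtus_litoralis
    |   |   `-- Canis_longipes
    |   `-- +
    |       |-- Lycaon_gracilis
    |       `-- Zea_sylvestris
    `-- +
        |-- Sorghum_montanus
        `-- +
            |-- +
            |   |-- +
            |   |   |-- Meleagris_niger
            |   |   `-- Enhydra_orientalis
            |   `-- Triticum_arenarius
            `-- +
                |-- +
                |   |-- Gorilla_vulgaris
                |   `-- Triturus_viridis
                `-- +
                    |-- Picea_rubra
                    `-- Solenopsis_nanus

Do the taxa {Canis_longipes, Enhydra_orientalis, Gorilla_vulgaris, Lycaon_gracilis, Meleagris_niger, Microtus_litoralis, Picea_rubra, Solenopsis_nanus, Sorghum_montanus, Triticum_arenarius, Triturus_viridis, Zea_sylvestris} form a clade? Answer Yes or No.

Yes

The most recent common ancestor of these taxa subtends (((Microtus_litoralis,Canis_longipes),(Lycaon_gracilis,Zea_sylvestris)),(Sorghum_montanus,(((Meleagris_niger,Enhydra_orientalis),Triticum_arenarius),((Gorilla_vulgaris,Triturus_viridis),(Picea_rubra,Solenopsis_nanus))))).
That clade has exactly 12 tips — every listed taxon and nothing else — so the group is monophyletic.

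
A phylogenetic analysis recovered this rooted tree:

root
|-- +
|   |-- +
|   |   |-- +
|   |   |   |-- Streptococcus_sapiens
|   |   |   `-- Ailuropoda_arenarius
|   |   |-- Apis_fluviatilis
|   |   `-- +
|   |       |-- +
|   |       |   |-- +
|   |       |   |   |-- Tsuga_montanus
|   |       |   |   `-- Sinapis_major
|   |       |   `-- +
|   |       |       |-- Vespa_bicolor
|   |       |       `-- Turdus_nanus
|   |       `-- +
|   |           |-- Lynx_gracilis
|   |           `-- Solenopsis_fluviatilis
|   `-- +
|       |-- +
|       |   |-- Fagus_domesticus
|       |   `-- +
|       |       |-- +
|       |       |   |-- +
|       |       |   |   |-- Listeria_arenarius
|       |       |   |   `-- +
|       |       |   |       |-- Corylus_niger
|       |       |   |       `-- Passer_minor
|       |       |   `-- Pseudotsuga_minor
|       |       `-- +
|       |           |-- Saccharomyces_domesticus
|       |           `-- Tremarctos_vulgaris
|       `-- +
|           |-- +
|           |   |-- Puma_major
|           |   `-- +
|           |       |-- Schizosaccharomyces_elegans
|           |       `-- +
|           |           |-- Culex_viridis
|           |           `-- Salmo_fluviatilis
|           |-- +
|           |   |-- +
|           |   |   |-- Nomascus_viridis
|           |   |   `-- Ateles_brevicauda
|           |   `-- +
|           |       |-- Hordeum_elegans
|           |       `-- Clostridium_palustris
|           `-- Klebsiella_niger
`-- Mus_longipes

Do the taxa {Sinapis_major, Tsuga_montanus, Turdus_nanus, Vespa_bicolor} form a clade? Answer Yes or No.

Yes

The most recent common ancestor of these taxa subtends ((Tsuga_montanus,Sinapis_major),(Vespa_bicolor,Turdus_nanus)).
That clade has exactly 4 tips — every listed taxon and nothing else — so the group is monophyletic.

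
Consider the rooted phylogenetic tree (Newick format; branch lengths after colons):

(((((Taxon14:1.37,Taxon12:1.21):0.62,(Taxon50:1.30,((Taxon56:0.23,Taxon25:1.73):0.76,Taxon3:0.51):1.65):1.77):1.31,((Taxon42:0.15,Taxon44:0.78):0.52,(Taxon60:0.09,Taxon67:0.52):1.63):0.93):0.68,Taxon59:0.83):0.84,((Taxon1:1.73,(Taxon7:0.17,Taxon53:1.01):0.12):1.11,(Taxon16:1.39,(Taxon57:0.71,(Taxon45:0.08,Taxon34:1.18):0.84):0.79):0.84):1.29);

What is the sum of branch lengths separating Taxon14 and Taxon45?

The path runs Taxon14 → … → MRCA → … → Taxon45; the MRCA is the root of the tree.
Branch lengths along that path: 1.37 + 0.62 + 1.31 + 0.68 + 0.84 + 1.29 + 0.84 + 0.79 + 0.84 + 0.08 = 8.66.

8.66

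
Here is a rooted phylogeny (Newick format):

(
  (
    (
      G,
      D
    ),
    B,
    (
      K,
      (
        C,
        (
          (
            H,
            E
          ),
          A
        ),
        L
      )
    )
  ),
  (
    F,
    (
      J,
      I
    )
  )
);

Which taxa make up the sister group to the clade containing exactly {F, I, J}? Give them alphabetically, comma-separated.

The clade containing exactly {F, I, J} attaches directly to the root of the tree.
The other lineage descending from that same node — the sister group — is ((G,D),B,(K,(C,((H,E),A),L))); its 9 tips in alphabetical order are the answer.

A, B, C, D, E, G, H, K, L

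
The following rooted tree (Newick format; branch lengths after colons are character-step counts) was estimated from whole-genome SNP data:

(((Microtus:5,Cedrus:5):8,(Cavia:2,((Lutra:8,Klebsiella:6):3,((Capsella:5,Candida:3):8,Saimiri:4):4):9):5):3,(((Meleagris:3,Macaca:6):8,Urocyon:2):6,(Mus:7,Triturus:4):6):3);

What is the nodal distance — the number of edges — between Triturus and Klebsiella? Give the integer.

8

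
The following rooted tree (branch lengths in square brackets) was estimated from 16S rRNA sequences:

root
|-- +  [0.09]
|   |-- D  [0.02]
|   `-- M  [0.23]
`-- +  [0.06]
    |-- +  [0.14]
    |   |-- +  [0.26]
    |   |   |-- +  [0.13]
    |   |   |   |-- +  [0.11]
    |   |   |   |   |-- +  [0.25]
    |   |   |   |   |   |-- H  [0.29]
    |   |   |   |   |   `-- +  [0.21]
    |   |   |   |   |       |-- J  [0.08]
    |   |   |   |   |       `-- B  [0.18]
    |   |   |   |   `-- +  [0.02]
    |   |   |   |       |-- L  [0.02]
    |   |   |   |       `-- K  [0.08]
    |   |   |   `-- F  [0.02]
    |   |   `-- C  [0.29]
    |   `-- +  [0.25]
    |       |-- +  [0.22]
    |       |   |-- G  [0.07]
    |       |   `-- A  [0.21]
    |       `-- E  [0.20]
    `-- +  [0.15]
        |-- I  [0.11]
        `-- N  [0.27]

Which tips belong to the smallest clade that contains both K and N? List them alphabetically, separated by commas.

A, B, C, E, F, G, H, I, J, K, L, N

Tracing K: it sits inside (L,K).
Tracing N: it sits inside (I,N).
The smallest clade enclosing both is ((((((H,(J,B)),(L,K)),F),C),((G,A),E)),(I,N)); the answer is its 12 terminal taxa in alphabetical order.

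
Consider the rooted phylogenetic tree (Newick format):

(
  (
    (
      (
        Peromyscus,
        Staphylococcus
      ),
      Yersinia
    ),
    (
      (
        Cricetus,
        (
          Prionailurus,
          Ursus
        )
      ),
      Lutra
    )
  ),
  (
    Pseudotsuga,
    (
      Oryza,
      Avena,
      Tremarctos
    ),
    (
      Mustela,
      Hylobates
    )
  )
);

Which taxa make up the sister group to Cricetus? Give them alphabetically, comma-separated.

Cricetus attaches to the tree at the node subtending (Cricetus,(Prionailurus,Ursus)).
The other lineage descending from that same node — the sister group — is (Prionailurus,Ursus); its 2 tips in alphabetical order are the answer.

Prionailurus, Ursus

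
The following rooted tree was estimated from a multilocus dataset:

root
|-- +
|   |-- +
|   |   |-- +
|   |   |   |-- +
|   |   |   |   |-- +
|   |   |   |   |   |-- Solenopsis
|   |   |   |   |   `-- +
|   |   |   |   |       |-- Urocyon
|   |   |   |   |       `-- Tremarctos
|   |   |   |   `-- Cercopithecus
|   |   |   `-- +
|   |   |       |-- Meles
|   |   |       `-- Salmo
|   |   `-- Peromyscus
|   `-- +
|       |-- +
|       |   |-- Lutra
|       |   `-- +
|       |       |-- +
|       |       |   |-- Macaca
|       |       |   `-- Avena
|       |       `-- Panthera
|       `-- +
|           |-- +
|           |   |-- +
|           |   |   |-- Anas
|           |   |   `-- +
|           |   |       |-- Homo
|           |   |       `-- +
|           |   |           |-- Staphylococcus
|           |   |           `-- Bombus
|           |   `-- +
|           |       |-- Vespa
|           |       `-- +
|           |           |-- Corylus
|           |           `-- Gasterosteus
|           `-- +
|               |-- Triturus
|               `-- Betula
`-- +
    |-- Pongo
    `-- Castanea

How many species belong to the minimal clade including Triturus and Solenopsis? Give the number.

20

The MRCA of Triturus and Solenopsis is the node subtending (((((Solenopsis,(Urocyon,Tremarctos)),Cercopithecus),(Meles,Salmo)),Peromyscus),((Lutra,((Macaca,Avena),Panthera)),(((Anas,(Homo,(Staphylococcus,Bombus))),(Vespa,(Corylus,Gasterosteus))),(Triturus,Betula)))).
That clade contains 20 terminal taxa: Anas, Avena, Betula, Bombus, Cercopithecus, Corylus, Gasterosteus, Homo, Lutra, Macaca, Meles, Panthera, Peromyscus, Salmo, Solenopsis, Staphylococcus, Tremarctos, Triturus, Urocyon, Vespa.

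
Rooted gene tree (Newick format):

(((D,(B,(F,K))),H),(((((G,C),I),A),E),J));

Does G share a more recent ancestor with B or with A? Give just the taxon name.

A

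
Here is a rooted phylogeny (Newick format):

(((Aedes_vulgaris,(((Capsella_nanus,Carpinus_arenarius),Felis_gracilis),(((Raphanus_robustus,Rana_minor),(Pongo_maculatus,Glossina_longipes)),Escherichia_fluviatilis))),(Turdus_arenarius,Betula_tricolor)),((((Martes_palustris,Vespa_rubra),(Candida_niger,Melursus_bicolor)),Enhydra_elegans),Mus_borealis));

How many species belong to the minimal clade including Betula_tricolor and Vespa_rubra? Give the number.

The MRCA of Betula_tricolor and Vespa_rubra is the root, so the clade is the entire tree.
That clade contains 17 terminal taxa: Aedes_vulgaris, Betula_tricolor, Candida_niger, Capsella_nanus, Carpinus_arenarius, Enhydra_elegans, Escherichia_fluviatilis, Felis_gracilis, Glossina_longipes, Martes_palustris, Melursus_bicolor, Mus_borealis, Pongo_maculatus, Rana_minor, Raphanus_robustus, Turdus_arenarius, Vespa_rubra.

17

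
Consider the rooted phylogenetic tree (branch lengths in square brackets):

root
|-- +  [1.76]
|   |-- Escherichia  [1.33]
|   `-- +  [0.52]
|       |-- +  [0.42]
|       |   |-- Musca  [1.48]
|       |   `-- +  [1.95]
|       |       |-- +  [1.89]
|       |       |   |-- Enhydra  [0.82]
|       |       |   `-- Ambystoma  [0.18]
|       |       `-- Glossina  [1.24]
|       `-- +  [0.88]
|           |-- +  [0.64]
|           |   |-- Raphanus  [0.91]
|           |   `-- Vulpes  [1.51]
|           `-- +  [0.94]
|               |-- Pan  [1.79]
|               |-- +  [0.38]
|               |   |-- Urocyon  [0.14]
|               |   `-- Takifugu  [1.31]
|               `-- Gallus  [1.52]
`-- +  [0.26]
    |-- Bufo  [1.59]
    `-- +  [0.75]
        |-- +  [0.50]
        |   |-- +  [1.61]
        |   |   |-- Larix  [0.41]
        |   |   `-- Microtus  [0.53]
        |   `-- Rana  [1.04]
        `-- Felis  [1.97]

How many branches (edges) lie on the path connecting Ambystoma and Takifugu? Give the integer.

The MRCA of Ambystoma and Takifugu is the node subtending ((Musca,((Enhydra,Ambystoma),Glossina)),((Raphanus,Vulpes),(Pan,(Urocyon,Takifugu),Gallus))).
From Ambystoma up to that node: 4 branches. From Takifugu up to the same node: 4 branches. Total: 4 + 4 = 8.

8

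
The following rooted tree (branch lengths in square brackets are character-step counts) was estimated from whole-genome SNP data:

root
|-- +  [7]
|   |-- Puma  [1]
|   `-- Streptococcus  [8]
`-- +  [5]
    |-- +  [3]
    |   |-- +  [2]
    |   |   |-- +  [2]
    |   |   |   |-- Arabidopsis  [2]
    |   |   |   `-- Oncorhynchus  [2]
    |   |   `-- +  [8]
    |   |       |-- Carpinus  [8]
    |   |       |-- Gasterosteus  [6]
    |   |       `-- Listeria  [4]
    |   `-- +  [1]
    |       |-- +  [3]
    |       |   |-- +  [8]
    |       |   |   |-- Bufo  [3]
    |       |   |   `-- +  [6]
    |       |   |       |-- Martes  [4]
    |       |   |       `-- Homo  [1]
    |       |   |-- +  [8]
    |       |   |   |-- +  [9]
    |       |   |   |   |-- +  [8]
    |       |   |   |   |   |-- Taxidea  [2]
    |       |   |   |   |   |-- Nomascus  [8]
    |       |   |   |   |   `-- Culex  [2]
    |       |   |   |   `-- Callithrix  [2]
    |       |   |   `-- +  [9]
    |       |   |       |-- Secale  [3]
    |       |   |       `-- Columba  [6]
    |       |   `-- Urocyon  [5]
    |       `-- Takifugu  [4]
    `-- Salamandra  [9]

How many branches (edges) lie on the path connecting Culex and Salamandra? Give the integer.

The MRCA of Culex and Salamandra is the node subtending ((((Arabidopsis,Oncorhynchus),(Carpinus,Gasterosteus,Listeria)),(((Bufo,(Martes,Homo)),(((Taxidea,Nomascus,Culex),Callithrix),(Secale,Columba)),Urocyon),Takifugu)),Salamandra).
From Culex up to that node: 7 branches. From Salamandra up to the same node: 1 branch. Total: 7 + 1 = 8.

8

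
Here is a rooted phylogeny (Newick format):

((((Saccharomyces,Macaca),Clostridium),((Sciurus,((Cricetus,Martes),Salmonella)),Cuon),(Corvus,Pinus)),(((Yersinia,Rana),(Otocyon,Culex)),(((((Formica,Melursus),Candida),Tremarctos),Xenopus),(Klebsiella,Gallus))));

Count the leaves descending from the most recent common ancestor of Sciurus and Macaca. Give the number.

The MRCA of Sciurus and Macaca is the node subtending (((Saccharomyces,Macaca),Clostridium),((Sciurus,((Cricetus,Martes),Salmonella)),Cuon),(Corvus,Pinus)).
That clade contains 10 terminal taxa: Clostridium, Corvus, Cricetus, Cuon, Macaca, Martes, Pinus, Saccharomyces, Salmonella, Sciurus.

10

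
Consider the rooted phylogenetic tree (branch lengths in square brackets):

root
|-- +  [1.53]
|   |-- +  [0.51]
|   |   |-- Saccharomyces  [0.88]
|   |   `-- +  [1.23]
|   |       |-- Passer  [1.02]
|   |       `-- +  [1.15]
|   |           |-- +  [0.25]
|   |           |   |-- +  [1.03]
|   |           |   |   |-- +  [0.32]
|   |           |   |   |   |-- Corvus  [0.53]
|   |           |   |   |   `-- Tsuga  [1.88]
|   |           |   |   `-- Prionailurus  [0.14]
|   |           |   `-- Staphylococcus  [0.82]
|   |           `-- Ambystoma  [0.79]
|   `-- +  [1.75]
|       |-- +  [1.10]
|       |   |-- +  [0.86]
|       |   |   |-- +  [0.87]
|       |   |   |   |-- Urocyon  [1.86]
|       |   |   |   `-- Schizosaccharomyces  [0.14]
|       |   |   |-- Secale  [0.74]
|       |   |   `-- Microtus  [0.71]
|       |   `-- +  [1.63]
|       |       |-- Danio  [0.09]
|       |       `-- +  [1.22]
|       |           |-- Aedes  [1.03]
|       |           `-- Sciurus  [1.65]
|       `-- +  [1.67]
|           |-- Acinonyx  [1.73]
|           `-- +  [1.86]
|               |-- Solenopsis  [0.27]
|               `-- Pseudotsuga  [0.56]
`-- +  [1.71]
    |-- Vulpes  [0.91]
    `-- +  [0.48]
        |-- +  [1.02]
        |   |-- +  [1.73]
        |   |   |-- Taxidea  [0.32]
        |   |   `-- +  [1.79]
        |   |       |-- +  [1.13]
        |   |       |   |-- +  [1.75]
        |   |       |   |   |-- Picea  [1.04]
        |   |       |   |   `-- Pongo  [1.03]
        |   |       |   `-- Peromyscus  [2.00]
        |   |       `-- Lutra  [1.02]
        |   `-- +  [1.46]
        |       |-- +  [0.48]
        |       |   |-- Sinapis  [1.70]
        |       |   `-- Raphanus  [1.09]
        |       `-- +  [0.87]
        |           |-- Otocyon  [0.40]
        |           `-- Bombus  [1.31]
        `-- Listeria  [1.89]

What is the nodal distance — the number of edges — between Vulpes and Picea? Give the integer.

8

The MRCA of Vulpes and Picea is the node subtending (Vulpes,(((Taxidea,(((Picea,Pongo),Peromyscus),Lutra)),((Sinapis,Raphanus),(Otocyon,Bombus))),Listeria)).
From Vulpes up to that node: 1 branch. From Picea up to the same node: 7 branches. Total: 1 + 7 = 8.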